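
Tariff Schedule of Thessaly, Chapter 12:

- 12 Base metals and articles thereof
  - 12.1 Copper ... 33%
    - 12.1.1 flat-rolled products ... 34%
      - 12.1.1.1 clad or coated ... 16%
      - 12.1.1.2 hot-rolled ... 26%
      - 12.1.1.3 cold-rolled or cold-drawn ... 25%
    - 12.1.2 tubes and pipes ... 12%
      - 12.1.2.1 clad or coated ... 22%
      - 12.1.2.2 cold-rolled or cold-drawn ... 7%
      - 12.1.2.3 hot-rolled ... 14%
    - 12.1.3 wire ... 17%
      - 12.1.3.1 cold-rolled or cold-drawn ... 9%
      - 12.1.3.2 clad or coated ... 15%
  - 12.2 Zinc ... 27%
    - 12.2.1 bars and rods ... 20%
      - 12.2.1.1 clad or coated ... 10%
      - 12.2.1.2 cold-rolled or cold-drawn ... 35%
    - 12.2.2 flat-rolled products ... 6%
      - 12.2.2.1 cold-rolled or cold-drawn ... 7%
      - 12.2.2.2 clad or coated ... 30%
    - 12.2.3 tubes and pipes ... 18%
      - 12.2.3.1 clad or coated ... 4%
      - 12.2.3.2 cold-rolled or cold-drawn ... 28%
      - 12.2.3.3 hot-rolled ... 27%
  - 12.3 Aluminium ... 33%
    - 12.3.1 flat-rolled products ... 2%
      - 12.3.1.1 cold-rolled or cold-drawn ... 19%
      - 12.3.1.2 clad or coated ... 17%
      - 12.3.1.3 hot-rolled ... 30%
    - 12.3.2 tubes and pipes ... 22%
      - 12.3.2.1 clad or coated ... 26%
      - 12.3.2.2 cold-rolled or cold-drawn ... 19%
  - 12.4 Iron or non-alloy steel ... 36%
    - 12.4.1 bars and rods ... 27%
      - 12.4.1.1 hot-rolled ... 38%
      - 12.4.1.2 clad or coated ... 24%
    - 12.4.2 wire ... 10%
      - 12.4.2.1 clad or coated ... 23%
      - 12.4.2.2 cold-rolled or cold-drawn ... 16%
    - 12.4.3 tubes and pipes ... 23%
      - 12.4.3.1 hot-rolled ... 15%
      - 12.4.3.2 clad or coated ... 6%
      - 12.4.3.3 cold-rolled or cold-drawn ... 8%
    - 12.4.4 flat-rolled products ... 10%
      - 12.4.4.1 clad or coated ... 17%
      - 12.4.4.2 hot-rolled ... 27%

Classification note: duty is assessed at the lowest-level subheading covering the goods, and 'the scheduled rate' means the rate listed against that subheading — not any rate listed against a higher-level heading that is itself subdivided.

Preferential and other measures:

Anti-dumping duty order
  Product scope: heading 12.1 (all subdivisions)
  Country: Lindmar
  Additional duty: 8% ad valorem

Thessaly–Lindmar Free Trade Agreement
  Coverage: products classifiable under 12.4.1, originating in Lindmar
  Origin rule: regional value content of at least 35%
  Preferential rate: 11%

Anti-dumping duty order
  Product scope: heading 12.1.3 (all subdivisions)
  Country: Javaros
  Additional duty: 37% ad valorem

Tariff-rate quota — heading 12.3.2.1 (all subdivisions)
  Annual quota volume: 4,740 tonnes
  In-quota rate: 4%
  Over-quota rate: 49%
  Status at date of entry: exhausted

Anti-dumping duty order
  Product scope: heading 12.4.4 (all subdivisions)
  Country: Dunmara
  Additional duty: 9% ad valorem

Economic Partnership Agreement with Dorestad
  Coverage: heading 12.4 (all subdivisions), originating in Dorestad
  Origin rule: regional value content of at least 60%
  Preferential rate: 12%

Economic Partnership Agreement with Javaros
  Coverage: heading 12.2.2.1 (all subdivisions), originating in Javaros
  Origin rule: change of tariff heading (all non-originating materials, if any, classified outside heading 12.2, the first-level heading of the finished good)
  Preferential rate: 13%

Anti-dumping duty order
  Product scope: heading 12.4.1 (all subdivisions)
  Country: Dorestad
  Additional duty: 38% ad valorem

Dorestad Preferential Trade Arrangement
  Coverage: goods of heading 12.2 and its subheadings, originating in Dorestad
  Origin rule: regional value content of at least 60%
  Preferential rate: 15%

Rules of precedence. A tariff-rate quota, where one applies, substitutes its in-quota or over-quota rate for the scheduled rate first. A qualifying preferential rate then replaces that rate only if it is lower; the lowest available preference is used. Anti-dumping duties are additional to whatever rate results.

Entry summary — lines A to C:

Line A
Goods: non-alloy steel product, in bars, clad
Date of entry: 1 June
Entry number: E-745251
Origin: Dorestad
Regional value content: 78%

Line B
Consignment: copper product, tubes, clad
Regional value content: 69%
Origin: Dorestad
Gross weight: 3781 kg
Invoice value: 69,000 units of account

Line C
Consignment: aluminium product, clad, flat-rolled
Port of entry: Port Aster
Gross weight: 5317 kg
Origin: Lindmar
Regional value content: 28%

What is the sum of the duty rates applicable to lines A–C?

Line A: non-alloy steel → 12.4; in bars → 12.4.1; clad → 12.4.1.2. Scheduled 24%. Dorestad agreement on 12.4: RVC ≥ 60% → 12% available; Dorestad agreement on 12.2: 12.4.1.2 not covered; preferential 12%; anti-dumping (Dorestad, 12.4.1): +38%; total 12% + 38% = 50%. → 50%.
Line B: copper → 12.1; tubes → 12.1.2; clad → 12.1.2.1. Scheduled 22%. Dorestad agreement on 12.4: 12.1.2.1 not covered; Dorestad agreement on 12.2: 12.1.2.1 not covered. → 22%.
Line C: aluminium → 12.3; flat-rolled → 12.3.1; clad → 12.3.1.2. Scheduled 17%. Lindmar agreement on 12.4.1: 12.3.1.2 not covered. → 17%.
Sum: 50% + 22% + 17% = 89%.

89%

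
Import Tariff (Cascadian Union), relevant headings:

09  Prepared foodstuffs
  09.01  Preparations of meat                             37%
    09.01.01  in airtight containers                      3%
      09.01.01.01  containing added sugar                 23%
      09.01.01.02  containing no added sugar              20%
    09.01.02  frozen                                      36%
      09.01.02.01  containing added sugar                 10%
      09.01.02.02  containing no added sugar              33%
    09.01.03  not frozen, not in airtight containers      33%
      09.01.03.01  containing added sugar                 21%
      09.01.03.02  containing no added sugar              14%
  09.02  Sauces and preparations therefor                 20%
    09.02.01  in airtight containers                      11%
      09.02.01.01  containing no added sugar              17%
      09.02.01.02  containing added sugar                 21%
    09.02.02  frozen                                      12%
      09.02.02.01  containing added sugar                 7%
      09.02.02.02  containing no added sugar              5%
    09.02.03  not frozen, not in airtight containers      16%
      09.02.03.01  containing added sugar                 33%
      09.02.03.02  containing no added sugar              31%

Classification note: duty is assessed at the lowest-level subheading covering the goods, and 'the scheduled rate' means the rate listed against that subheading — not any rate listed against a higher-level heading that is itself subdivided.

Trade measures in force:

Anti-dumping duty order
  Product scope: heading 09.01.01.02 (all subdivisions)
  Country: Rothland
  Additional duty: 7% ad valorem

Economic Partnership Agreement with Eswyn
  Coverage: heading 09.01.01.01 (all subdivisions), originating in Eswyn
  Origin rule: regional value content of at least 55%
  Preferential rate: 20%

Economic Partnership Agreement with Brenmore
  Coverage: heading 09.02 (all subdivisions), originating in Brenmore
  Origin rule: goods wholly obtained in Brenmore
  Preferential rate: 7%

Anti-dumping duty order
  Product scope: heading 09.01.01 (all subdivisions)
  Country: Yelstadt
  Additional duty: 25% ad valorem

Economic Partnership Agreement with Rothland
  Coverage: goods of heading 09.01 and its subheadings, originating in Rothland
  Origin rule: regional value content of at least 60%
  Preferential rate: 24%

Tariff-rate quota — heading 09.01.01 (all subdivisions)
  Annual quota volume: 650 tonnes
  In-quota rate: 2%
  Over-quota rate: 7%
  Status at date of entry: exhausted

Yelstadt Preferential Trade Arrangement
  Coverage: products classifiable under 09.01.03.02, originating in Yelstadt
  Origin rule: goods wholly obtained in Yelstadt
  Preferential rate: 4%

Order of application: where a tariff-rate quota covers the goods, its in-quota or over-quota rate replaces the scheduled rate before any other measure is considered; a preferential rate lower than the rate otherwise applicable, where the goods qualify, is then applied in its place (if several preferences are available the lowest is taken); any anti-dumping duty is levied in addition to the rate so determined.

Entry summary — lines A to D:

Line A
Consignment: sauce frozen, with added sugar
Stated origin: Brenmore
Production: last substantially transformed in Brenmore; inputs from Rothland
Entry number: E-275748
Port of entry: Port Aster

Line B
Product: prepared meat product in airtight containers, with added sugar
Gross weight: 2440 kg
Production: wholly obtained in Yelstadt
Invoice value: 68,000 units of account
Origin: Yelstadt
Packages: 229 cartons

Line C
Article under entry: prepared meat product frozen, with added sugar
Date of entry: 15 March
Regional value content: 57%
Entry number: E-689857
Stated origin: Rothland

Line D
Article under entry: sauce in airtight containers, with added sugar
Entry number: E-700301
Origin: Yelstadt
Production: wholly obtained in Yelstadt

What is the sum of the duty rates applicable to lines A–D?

70%

Line A: sauce → 09.02; frozen → 09.02.02; with added sugar → 09.02.02.01. Scheduled 7%. Brenmore agreement on 09.02: not wholly obtained. → 7%.
Line B: prepared meat product → 09.01; in airtight containers → 09.01.01; with added sugar → 09.01.01.01. Scheduled 23%. quota on 09.01.01 exhausted → over-quota 7%; Yelstadt agreement on 09.01.03.02: 09.01.01.01 not covered; anti-dumping (Yelstadt, 09.01.01): +25%; total 7% + 25% = 32%. → 32%.
Line C: prepared meat product → 09.01; frozen → 09.01.02; with added sugar → 09.01.02.01. Scheduled 10%. Rothland agreement on 09.01: RVC < 60%. → 10%.
Line D: sauce → 09.02; in airtight containers → 09.02.01; with added sugar → 09.02.01.02. Scheduled 21%. Yelstadt agreement on 09.01.03.02: 09.02.01.02 not covered. → 21%.
Sum: 7% + 32% + 10% + 21% = 70%.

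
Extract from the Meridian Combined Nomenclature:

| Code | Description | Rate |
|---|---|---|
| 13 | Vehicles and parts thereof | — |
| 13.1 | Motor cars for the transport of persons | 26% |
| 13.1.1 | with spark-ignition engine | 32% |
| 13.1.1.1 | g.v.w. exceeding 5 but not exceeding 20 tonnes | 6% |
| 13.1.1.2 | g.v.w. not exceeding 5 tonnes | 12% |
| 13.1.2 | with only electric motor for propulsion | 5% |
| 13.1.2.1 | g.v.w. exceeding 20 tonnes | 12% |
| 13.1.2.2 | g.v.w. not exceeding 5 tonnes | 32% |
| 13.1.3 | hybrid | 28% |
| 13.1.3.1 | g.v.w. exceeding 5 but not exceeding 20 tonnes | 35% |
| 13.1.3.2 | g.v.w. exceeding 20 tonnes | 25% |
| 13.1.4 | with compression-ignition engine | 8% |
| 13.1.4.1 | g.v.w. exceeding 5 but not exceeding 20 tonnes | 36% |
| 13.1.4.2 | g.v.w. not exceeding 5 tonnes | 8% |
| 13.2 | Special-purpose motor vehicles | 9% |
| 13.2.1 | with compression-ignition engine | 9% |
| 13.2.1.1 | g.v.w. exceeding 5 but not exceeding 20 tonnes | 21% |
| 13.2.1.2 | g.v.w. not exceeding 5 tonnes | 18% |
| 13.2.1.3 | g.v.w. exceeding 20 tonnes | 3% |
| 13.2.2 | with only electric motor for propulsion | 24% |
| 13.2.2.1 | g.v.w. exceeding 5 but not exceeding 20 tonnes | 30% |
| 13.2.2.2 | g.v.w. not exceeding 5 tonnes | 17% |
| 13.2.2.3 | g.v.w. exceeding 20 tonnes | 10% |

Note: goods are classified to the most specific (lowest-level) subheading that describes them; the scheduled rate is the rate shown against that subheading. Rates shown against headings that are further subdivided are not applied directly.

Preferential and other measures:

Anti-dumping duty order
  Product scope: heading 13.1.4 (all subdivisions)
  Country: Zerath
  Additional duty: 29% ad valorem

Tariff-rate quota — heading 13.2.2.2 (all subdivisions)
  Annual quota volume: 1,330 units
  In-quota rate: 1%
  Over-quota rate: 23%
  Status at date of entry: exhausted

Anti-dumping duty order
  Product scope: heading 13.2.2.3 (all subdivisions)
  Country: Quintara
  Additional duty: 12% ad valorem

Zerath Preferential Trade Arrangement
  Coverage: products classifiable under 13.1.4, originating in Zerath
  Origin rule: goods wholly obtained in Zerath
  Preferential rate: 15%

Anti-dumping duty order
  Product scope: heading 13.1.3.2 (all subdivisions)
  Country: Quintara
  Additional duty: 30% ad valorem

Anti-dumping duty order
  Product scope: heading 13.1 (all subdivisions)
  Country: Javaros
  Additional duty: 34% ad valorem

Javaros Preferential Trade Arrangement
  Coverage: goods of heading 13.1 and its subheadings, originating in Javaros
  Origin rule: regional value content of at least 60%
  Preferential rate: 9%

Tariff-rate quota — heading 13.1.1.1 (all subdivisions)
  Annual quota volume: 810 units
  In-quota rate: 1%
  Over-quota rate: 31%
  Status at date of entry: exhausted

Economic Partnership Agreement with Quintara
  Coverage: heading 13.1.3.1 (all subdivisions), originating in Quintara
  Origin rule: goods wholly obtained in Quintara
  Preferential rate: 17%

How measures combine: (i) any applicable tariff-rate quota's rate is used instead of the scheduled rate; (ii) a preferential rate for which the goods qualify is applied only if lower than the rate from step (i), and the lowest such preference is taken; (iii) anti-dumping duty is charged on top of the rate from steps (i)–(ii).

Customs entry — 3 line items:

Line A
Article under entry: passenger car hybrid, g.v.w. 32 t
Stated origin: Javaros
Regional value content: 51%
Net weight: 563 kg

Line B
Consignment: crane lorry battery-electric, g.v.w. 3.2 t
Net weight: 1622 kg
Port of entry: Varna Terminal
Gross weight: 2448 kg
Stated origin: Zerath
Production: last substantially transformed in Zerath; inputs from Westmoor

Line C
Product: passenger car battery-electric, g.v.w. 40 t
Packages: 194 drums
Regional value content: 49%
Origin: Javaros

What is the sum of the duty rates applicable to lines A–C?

Line A: passenger car → 13.1; hybrid → 13.1.3; g.v.w. 32 t → 13.1.3.2. Scheduled 25%. Javaros agreement on 13.1: RVC < 60%; anti-dumping (Javaros, 13.1): +34%; total 25% + 34% = 59%. → 59%.
Line B: crane lorry → 13.2; battery-electric → 13.2.2; g.v.w. 3.2 t → 13.2.2.2. Scheduled 17%. quota on 13.2.2.2 exhausted → over-quota 23%; Zerath agreement on 13.1.4: 13.2.2.2 not covered. → 23%.
Line C: passenger car → 13.1; battery-electric → 13.1.2; g.v.w. 40 t → 13.1.2.1. Scheduled 12%. Javaros agreement on 13.1: RVC < 60%; anti-dumping (Javaros, 13.1): +34%; total 12% + 34% = 46%. → 46%.
Sum: 59% + 23% + 46% = 128%.

128%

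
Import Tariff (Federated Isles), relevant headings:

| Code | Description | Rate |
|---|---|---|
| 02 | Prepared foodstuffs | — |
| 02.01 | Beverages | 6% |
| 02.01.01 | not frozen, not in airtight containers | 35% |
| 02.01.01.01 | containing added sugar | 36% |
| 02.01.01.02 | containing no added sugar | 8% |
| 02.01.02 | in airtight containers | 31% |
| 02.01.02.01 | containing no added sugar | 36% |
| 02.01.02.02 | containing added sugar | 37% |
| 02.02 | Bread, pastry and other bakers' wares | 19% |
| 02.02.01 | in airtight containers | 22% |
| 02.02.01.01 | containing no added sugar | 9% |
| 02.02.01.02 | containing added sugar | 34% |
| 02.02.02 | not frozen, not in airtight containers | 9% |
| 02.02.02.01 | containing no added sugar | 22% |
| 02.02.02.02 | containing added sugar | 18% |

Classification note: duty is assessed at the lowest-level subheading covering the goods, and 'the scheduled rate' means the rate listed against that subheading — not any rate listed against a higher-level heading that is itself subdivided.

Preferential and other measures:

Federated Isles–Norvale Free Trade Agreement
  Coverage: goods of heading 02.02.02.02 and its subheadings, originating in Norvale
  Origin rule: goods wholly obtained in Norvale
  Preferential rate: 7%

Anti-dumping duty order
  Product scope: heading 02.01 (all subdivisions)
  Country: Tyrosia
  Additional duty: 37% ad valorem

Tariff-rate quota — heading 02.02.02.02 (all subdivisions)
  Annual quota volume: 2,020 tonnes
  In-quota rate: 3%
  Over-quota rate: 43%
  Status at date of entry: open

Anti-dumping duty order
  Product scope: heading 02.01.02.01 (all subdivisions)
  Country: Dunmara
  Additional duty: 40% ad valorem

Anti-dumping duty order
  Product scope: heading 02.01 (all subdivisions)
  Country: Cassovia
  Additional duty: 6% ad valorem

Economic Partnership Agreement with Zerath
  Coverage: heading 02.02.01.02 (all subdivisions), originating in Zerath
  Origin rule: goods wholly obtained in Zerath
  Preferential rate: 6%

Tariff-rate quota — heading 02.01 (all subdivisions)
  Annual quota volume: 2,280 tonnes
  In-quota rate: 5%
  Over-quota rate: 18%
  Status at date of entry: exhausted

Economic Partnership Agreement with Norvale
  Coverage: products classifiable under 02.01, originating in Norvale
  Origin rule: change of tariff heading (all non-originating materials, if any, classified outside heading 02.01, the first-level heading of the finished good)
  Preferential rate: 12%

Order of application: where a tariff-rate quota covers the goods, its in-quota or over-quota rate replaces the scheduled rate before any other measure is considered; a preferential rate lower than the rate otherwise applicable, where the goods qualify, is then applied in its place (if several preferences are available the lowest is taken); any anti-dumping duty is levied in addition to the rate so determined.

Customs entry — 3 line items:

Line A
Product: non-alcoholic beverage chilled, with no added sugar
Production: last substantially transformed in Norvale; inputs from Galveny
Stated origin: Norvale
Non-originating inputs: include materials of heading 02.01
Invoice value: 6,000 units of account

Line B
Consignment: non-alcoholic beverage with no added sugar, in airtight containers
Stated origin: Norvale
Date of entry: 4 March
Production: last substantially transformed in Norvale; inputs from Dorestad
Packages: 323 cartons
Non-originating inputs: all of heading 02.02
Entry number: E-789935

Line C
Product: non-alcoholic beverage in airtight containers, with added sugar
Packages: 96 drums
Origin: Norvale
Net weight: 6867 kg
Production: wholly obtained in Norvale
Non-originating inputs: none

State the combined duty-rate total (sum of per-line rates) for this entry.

42%

Line A: non-alcoholic beverage → 02.01; chilled → 02.01.01; with no added sugar → 02.01.01.02. Scheduled 8%. quota on 02.01 exhausted → over-quota 18%; Norvale agreement on 02.02.02.02: 02.01.01.02 not covered; Norvale agreement on 02.01: CTH not met. → 18%.
Line B: non-alcoholic beverage → 02.01; in airtight containers → 02.01.02; with no added sugar → 02.01.02.01. Scheduled 36%. quota on 02.01 exhausted → over-quota 18%; Norvale agreement on 02.02.02.02: 02.01.02.01 not covered; Norvale agreement on 02.01: CTH met → 12% available; preferential 12%. → 12%.
Line C: non-alcoholic beverage → 02.01; in airtight containers → 02.01.02; with added sugar → 02.01.02.02. Scheduled 37%. quota on 02.01 exhausted → over-quota 18%; Norvale agreement on 02.02.02.02: 02.01.02.02 not covered; Norvale agreement on 02.01: CTH met → 12% available; preferential 12%. → 12%.
Sum: 18% + 12% + 12% = 42%.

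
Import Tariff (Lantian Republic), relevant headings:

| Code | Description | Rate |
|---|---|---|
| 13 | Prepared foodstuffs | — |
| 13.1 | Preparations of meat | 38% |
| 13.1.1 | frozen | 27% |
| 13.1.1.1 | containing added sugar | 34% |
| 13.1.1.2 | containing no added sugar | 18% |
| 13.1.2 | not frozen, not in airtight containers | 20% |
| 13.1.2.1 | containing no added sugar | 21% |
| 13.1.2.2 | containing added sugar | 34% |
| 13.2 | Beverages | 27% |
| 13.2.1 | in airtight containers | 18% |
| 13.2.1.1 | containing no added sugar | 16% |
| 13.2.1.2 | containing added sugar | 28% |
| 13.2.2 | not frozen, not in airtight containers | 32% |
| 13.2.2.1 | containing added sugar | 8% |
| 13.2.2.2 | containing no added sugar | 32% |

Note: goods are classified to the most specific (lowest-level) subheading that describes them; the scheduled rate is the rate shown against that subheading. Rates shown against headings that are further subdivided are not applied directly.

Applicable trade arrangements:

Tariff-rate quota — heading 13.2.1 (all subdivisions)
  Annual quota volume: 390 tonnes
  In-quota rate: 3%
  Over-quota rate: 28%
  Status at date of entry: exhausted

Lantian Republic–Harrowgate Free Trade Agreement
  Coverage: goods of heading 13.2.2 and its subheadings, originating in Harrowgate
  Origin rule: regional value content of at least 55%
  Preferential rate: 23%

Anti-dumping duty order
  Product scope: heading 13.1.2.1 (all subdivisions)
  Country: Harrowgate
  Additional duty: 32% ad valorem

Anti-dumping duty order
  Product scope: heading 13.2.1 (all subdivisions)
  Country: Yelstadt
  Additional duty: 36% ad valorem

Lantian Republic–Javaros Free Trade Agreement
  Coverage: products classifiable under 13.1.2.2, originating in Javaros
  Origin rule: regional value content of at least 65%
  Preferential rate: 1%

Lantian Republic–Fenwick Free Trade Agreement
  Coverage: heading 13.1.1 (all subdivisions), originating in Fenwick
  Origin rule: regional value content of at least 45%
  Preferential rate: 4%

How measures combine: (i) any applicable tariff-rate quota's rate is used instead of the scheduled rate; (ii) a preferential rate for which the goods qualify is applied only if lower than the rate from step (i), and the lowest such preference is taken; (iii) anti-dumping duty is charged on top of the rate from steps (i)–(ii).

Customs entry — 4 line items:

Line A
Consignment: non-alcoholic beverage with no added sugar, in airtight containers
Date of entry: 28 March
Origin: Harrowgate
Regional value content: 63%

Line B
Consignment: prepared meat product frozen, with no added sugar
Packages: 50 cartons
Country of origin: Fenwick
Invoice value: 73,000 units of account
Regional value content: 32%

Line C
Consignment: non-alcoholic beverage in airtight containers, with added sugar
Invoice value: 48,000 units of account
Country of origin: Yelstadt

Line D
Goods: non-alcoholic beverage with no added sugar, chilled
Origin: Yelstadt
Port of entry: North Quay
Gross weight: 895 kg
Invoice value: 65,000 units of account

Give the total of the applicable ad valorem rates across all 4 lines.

Line A: non-alcoholic beverage → 13.2; in airtight containers → 13.2.1; with no added sugar → 13.2.1.1. Scheduled 16%. quota on 13.2.1 exhausted → over-quota 28%; Harrowgate agreement on 13.2.2: 13.2.1.1 not covered. → 28%.
Line B: prepared meat product → 13.1; frozen → 13.1.1; with no added sugar → 13.1.1.2. Scheduled 18%. Fenwick agreement on 13.1.1: RVC < 45%. → 18%.
Line C: non-alcoholic beverage → 13.2; in airtight containers → 13.2.1; with added sugar → 13.2.1.2. Scheduled 28%. quota on 13.2.1 exhausted → over-quota 28%; anti-dumping (Yelstadt, 13.2.1): +36%; total 28% + 36% = 64%. → 64%.
Line D: non-alcoholic beverage → 13.2; chilled → 13.2.2; with no added sugar → 13.2.2.2. Scheduled 32%. No special measure applies. → 32%.
Sum: 28% + 18% + 64% + 32% = 142%.

142%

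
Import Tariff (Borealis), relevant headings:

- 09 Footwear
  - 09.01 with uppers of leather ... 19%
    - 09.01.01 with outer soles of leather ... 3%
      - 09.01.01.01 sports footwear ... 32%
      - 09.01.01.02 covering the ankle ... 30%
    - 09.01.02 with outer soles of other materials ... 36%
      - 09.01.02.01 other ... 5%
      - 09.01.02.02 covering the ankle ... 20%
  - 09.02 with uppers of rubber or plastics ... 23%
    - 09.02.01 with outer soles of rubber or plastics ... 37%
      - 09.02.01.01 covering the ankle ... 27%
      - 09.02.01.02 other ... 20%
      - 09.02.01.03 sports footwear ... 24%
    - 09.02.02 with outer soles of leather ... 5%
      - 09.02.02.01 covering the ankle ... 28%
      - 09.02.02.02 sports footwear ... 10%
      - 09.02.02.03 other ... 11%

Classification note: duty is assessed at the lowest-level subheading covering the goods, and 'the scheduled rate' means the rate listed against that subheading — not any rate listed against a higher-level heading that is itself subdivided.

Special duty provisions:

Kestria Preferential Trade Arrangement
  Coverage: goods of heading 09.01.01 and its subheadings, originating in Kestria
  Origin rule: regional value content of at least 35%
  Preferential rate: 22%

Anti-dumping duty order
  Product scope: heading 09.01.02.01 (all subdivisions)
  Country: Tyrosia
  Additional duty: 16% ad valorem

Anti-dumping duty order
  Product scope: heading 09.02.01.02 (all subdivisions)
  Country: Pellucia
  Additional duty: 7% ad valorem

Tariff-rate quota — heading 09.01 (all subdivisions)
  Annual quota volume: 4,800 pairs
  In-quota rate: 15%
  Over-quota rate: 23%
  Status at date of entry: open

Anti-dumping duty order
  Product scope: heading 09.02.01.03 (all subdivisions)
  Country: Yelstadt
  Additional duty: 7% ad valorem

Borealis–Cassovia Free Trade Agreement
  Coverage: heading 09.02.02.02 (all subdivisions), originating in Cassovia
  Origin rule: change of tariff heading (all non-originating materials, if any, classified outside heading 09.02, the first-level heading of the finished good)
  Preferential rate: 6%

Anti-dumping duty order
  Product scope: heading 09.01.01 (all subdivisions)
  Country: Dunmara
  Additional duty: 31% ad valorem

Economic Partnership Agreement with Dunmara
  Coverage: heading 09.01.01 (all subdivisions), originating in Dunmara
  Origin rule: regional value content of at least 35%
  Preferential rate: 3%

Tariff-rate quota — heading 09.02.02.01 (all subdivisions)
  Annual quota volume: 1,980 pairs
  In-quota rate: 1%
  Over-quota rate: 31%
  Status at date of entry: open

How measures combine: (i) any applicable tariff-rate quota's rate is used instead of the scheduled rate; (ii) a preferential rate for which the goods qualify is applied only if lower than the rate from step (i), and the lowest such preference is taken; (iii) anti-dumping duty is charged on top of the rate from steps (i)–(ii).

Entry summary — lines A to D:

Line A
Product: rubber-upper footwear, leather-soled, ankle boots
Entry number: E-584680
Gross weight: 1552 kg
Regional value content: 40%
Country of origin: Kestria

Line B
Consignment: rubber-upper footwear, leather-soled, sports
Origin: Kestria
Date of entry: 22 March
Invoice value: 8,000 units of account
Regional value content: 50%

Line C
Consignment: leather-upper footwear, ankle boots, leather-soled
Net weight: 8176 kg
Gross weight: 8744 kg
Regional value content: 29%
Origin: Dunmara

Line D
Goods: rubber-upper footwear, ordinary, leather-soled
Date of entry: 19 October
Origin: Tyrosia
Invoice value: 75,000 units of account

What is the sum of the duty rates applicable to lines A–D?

68%

Line A: rubber-upper → 09.02; leather-soled → 09.02.02; ankle boots → 09.02.02.01. Scheduled 28%. quota on 09.02.02.01 open → in-quota 1%; Kestria agreement on 09.01.01: 09.02.02.01 not covered. → 1%.
Line B: rubber-upper → 09.02; leather-soled → 09.02.02; sports → 09.02.02.02. Scheduled 10%. Kestria agreement on 09.01.01: 09.02.02.02 not covered. → 10%.
Line C: leather-upper → 09.01; leather-soled → 09.01.01; ankle boots → 09.01.01.02. Scheduled 30%. quota on 09.01 open → in-quota 15%; Dunmara agreement on 09.01.01: RVC < 35%; anti-dumping (Dunmara, 09.01.01): +31%; total 15% + 31% = 46%. → 46%.
Line D: rubber-upper → 09.02; leather-soled → 09.02.02; ordinary → 09.02.02.03. Scheduled 11%. No special measure applies. → 11%.
Sum: 1% + 10% + 46% + 11% = 68%.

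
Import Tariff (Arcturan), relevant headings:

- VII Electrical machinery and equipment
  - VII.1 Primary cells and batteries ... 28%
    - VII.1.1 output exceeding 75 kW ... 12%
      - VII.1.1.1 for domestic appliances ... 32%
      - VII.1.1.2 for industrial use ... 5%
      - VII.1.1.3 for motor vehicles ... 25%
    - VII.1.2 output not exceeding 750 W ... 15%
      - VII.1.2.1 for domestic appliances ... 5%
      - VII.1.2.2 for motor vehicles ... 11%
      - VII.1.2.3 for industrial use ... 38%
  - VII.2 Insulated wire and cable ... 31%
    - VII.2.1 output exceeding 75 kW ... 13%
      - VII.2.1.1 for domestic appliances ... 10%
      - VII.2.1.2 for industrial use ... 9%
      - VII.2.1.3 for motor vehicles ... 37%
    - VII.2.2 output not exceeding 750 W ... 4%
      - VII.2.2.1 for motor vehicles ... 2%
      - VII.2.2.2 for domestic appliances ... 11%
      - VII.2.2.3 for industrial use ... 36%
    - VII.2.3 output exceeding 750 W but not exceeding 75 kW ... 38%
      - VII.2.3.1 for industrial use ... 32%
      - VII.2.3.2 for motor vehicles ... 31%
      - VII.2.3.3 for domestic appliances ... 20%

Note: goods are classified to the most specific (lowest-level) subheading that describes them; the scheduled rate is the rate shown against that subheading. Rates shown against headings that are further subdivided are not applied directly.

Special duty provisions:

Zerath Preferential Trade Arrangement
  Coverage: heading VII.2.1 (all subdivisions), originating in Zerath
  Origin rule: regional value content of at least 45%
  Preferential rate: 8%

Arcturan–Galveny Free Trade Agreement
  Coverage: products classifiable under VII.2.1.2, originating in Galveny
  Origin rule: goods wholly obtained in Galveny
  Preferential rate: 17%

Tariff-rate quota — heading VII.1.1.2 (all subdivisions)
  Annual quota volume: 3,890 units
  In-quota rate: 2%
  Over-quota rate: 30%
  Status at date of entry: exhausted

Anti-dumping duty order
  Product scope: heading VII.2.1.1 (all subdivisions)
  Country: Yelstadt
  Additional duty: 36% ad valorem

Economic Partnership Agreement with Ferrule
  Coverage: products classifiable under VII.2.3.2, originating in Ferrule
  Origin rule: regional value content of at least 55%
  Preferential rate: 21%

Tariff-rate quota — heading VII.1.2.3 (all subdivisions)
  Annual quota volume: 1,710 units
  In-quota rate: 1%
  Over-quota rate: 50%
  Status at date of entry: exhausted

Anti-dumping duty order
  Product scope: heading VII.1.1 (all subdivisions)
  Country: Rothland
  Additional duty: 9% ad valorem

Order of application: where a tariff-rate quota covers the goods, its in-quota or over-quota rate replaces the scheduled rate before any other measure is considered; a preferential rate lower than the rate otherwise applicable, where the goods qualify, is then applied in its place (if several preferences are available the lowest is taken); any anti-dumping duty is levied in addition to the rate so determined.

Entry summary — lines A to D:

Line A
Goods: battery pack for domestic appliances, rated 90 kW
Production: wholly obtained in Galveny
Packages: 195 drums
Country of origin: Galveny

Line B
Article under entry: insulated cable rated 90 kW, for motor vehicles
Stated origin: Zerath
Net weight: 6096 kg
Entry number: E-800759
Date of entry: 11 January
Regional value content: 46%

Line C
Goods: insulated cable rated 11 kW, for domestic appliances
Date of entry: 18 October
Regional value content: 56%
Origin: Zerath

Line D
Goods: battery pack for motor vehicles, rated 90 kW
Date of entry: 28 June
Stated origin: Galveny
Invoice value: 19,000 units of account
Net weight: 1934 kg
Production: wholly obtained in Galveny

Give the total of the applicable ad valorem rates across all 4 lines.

85%

Line A: battery pack → VII.1; rated 90 kW → VII.1.1; for domestic appliances → VII.1.1.1. Scheduled 32%. Galveny agreement on VII.2.1.2: VII.1.1.1 not covered. → 32%.
Line B: insulated cable → VII.2; rated 90 kW → VII.2.1; for motor vehicles → VII.2.1.3. Scheduled 37%. Zerath agreement on VII.2.1: RVC ≥ 45% → 8% available; preferential 8%. → 8%.
Line C: insulated cable → VII.2; rated 11 kW → VII.2.3; for domestic appliances → VII.2.3.3. Scheduled 20%. Zerath agreement on VII.2.1: VII.2.3.3 not covered. → 20%.
Line D: battery pack → VII.1; rated 90 kW → VII.1.1; for motor vehicles → VII.1.1.3. Scheduled 25%. Galveny agreement on VII.2.1.2: VII.1.1.3 not covered. → 25%.
Sum: 32% + 8% + 20% + 25% = 85%.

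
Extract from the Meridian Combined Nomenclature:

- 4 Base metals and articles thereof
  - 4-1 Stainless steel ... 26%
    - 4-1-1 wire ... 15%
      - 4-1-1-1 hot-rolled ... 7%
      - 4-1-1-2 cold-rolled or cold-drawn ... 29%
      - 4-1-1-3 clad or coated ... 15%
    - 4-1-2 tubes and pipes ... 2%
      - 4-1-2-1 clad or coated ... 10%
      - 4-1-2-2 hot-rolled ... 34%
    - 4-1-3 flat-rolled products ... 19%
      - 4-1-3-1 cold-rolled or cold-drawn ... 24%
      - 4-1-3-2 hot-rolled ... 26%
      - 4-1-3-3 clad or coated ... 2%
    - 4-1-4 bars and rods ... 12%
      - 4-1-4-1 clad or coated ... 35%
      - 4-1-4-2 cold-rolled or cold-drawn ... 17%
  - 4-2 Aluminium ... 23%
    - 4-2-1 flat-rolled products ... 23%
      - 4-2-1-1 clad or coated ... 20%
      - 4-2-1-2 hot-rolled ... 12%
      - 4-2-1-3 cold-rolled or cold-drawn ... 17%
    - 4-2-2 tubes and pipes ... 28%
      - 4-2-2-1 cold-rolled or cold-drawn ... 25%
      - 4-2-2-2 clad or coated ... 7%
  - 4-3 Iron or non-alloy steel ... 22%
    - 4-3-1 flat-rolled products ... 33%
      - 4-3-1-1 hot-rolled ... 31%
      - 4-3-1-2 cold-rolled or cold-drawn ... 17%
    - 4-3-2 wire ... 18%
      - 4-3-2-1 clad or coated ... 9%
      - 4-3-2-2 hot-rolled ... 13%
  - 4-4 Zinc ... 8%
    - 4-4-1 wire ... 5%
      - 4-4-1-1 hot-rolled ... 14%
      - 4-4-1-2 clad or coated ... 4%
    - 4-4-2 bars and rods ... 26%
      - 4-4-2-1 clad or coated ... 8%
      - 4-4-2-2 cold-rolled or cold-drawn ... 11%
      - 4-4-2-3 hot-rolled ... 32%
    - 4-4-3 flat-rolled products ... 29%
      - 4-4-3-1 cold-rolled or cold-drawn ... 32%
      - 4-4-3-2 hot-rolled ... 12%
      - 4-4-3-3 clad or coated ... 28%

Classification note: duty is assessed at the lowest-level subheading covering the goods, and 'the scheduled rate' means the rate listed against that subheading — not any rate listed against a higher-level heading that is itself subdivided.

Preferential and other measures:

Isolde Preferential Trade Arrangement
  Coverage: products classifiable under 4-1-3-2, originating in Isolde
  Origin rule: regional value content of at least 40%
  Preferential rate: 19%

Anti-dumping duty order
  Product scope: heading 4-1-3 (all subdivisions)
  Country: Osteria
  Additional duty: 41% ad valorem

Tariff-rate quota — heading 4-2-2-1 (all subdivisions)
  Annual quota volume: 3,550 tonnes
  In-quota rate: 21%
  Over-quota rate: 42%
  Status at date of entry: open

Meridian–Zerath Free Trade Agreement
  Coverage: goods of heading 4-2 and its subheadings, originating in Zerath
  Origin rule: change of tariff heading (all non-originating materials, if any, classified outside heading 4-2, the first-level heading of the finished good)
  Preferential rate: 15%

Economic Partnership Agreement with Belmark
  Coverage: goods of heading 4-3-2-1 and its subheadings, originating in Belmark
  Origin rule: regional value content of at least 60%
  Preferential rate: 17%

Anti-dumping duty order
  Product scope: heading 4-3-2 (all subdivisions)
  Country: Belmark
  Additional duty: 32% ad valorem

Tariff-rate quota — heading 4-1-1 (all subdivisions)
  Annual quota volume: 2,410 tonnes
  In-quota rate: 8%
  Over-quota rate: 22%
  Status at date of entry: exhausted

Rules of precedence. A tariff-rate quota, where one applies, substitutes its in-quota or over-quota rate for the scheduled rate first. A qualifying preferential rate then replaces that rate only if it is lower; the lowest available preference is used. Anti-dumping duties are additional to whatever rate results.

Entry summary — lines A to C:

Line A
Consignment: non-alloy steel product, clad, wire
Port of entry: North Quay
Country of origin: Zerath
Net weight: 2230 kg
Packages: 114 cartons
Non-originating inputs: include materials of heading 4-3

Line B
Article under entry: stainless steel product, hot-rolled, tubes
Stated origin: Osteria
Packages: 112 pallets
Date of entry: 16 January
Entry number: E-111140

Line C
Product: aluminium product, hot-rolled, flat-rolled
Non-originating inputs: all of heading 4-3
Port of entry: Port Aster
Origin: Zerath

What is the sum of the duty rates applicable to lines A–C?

55%

Line A: non-alloy steel → 4-3; wire → 4-3-2; clad → 4-3-2-1. Scheduled 9%. Zerath agreement on 4-2: 4-3-2-1 not covered. → 9%.
Line B: stainless steel → 4-1; tubes → 4-1-2; hot-rolled → 4-1-2-2. Scheduled 34%. No special measure applies. → 34%.
Line C: aluminium → 4-2; flat-rolled → 4-2-1; hot-rolled → 4-2-1-2. Scheduled 12%. Zerath agreement on 4-2: CTH met → 15% available; preference 15% not lower than 12% → no reduction. → 12%.
Sum: 9% + 34% + 12% = 55%.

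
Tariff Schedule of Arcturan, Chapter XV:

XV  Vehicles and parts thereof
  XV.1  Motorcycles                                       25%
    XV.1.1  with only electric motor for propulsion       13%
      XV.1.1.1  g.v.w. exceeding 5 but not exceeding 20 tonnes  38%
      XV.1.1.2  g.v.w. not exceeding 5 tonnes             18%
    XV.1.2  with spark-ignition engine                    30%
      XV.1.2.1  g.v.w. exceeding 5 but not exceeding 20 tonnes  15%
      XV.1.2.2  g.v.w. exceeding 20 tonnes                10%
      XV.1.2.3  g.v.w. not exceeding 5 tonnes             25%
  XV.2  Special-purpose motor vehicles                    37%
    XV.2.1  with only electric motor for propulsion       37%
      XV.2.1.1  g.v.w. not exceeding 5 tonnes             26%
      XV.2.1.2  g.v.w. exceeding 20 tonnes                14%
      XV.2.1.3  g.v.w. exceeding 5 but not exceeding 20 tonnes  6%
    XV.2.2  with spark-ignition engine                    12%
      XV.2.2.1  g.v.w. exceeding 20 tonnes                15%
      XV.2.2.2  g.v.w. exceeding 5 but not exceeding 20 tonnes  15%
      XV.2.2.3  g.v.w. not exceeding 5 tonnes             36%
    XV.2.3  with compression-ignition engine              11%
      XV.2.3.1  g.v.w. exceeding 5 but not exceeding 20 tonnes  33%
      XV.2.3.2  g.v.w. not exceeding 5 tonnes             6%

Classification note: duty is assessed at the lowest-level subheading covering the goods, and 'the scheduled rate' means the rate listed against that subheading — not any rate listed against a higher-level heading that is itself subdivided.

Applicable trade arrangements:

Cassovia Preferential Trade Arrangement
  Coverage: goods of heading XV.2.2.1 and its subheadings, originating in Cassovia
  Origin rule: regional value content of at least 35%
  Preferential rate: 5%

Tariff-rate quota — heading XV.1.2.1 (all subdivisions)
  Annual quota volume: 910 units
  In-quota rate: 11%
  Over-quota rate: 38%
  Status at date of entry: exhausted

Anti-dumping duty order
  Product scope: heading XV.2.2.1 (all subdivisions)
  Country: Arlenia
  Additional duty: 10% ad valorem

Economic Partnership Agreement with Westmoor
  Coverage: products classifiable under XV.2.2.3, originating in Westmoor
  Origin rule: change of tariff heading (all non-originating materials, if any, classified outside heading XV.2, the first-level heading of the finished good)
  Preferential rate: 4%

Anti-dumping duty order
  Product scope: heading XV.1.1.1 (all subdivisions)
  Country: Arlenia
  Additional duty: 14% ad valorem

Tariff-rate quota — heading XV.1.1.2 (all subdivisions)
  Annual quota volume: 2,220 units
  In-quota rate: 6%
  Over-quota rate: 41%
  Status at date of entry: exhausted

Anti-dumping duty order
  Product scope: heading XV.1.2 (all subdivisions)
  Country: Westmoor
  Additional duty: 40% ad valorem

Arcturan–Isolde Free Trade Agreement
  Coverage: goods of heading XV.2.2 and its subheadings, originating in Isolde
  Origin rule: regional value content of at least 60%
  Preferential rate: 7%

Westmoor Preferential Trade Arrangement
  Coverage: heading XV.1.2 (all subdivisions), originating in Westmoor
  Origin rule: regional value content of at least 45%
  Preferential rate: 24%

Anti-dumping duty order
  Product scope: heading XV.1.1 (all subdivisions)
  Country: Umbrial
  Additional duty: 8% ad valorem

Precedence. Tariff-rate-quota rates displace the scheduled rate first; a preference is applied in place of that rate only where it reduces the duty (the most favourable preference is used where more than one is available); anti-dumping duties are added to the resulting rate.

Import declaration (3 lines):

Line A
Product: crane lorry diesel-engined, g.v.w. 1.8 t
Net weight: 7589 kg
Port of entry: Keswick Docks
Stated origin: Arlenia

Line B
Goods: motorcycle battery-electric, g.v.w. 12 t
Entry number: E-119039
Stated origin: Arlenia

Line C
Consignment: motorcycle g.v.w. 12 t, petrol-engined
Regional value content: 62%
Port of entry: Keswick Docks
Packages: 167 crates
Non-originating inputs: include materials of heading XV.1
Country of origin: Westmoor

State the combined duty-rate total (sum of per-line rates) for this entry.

122%

Line A: crane lorry → XV.2; diesel-engined → XV.2.3; g.v.w. 1.8 t → XV.2.3.2. Scheduled 6%. No special measure applies. → 6%.
Line B: motorcycle → XV.1; battery-electric → XV.1.1; g.v.w. 12 t → XV.1.1.1. Scheduled 38%. anti-dumping (Arlenia, XV.1.1.1): +14%; total 38% + 14% = 52%. → 52%.
Line C: motorcycle → XV.1; petrol-engined → XV.1.2; g.v.w. 12 t → XV.1.2.1. Scheduled 15%. quota on XV.1.2.1 exhausted → over-quota 38%; Westmoor agreement on XV.2.2.3: XV.1.2.1 not covered; Westmoor agreement on XV.1.2: RVC ≥ 45% → 24% available; preferential 24%; anti-dumping (Westmoor, XV.1.2): +40%; total 24% + 40% = 64%. → 64%.
Sum: 6% + 52% + 64% = 122%.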